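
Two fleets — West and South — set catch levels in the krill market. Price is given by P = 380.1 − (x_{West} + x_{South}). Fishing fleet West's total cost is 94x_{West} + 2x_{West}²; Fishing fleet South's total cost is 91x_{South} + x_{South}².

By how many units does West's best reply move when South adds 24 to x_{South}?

-4

Fishing fleet West's profit: π = x_{West}(380.1 − (x_{West} + x_{South})) − 94x_{West} − 2x_{West}².
∂π/∂x_{West} = 286.1 − 6x_{West} − x_{South} = 0, so x_{West} = 2861/60 − (1/6)x_{South}.
The reaction-function slope is −1/6, so a 24-unit rise in x_{South} moves x_{West} by −1/6 × 24 = −4. West's best response falls — the actions are strategic substitutes.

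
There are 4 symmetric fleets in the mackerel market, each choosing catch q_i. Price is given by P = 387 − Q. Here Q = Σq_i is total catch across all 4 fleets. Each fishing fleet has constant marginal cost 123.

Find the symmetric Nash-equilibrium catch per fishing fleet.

A representative fishing fleet's profit is π_i = q_i(387 − Q) − 123q_i, with Q = q_i + Σ_{j≠i} q_j.
First-order condition: 264 − 2q_i − Σ_{j≠i} q_j = 0.
In a symmetric equilibrium every fishing fleet chooses the same q, so Σ_{j≠i} q_j = 3q. The condition becomes 264 − 5q = 0, giving q = 264/5 = 52.8.

52.8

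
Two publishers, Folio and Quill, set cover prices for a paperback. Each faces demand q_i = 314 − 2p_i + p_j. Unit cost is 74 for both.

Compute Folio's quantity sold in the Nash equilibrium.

Folio's profit: π = (p_{Folio} − 74)(314 − 2p_{Folio} + p_{Quill}).
∂π/∂p_{Folio} = 462 − 4p_{Folio} + p_{Quill} = 0 ⇒ p_{Folio} = 115.5 + 0.25p_{Quill}.
By symmetry p_{Quill} = p_{Folio}; substituting into the reaction function, 0.75p_{Folio} = 115.5 and p_{Folio} = 154.
q_{Folio} = 314 − 2·154 + 154 = 160.

160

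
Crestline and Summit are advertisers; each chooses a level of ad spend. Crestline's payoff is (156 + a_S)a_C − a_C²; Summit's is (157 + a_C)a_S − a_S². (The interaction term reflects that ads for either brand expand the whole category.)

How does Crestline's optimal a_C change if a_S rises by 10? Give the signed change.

5

Expanding Crestline's payoff: 156a_C + a_Sa_C − a_C².
∂π/∂a_C = 156 + a_S − 2a_C = 0, so a_C = 78 + 0.5a_S.
The reaction-function slope is 0.5, so a 10-unit rise in a_S moves a_C by 0.5 × 10 = 5. Crestline's best response rises — the actions are strategic complements.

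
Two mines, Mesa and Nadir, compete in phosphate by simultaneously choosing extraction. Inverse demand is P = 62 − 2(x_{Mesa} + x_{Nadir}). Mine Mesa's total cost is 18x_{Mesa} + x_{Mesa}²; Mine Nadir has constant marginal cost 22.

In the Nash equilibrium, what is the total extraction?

Mine Mesa's profit: π = x_{Mesa}(62 − 2(x_{Mesa} + x_{Nadir})) − 18x_{Mesa} − x_{Mesa}².
∂π/∂x_{Mesa} = 44 − 6x_{Mesa} − 2x_{Nadir} = 0, so x_{Mesa} = 22/3 − (1/3)x_{Nadir}.
For Nadir: ∂π/∂x_{Nadir} = 40 − 4x_{Nadir} − 2x_{Mesa} = 0 ⇒ x_{Nadir} = 10 − 0.5x_{Mesa}.
Solving the two reaction functions simultaneously: (1 − (−1/3)(−0.5))x_{Mesa} = 22/3 − (1/3)·10, so (5/6)x_{Mesa} = 4 and x_{Mesa} = 4.8.
Then x_{Nadir} = 10 − 0.5·4.8 = 7.6.
Total extraction: 4.8 + 7.6 = 12.4.

12.4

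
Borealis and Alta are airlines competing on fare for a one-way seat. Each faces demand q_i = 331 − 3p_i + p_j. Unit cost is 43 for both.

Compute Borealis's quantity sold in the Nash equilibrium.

Borealis's profit: π = (p_{Borealis} − 43)(331 − 3p_{Borealis} + p_{Alta}).
∂π/∂p_{Borealis} = 460 − 6p_{Borealis} + p_{Alta} = 0 ⇒ p_{Borealis} = 230/3 + (1/6)p_{Alta}.
The game is symmetric, so in equilibrium p_{Alta} = p_{Borealis}: the reaction function gives (5/6)p_{Borealis} = 230/3, hence p_{Borealis} = 92.
q_{Borealis} = 331 − 3·92 + 92 = 147.

147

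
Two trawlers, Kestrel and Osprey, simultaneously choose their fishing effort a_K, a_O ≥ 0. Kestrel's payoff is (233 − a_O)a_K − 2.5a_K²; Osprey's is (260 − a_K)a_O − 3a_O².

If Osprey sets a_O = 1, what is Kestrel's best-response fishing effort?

Expanding Kestrel's payoff: 233a_K − a_Oa_K − 2.5a_K².
∂π/∂a_K = 233 − a_O − 5a_K = 0, so a_K = 46.6 − 0.2a_O.
At a_O = 1: a_K = 46.6 − 0.2·1 = 46.4.

46.4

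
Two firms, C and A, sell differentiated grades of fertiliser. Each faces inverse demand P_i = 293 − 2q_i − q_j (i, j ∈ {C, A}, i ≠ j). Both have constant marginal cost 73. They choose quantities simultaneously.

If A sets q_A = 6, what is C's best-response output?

Firm C's profit: π = q_C(293 − 2q_C − q_A) − 73q_C.
∂π/∂q_C = 220 − 4q_C − q_A = 0 ⇒ q_C = 55 − 0.25q_A.
At q_A = 6: q_C = 55 − 0.25·6 = 53.5.

53.5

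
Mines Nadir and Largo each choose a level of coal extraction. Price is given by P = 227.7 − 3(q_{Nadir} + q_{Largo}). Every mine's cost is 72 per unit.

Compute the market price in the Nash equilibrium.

Mine Nadir's profit: π = q_{Nadir}(227.7 − 3(q_{Nadir} + q_{Largo})) − 72q_{Nadir}.
∂π/∂q_{Nadir} = 155.7 − 6q_{Nadir} − 3q_{Largo} = 0, so q_{Nadir} = 25.95 − 0.5q_{Largo}.
The game is symmetric, so in equilibrium q_{Largo} = q_{Nadir}: the reaction function gives 1.5q_{Nadir} = 25.95, hence q_{Nadir} = 17.3.
Equilibrium price: P = 227.7 − 3·34.6 = 123.9.

123.9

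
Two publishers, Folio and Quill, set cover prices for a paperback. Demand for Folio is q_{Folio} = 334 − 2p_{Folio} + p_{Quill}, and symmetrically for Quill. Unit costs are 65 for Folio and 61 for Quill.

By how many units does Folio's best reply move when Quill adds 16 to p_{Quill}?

4

Folio's profit: π = (p_{Folio} − 65)(334 − 2p_{Folio} + p_{Quill}).
∂π/∂p_{Folio} = 464 − 4p_{Folio} + p_{Quill} = 0 ⇒ p_{Folio} = 116 + 0.25p_{Quill}.
The reaction-function slope is 0.25, so a 16-unit rise in p_{Quill} moves p_{Folio} by 0.25 × 16 = 4. Folio's best response rises — the actions are strategic complements.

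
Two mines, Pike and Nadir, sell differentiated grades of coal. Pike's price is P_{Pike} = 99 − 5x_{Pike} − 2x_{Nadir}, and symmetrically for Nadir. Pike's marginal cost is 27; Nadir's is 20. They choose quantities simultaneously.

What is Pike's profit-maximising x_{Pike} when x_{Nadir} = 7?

5.8

Mine Pike's profit: π = x_{Pike}(99 − 5x_{Pike} − 2x_{Nadir}) − 27x_{Pike}.
∂π/∂x_{Pike} = 72 − 10x_{Pike} − 2x_{Nadir} = 0 ⇒ x_{Pike} = 7.2 − 0.2x_{Nadir}.
At x_{Nadir} = 7: x_{Pike} = 7.2 − 0.2·7 = 5.8.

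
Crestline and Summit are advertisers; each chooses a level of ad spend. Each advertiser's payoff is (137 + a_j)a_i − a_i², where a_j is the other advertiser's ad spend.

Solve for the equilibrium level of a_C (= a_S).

137

Crestline's payoff is (137 + a_S)a_C − a_C².
∂π/∂a_C = 137 + a_S − 2a_C = 0, so a_C = 68.5 + 0.5a_S.
Setting a_C = a_S in the reaction function: a_C = 68.5 + 0.5a_C, so a_C = 68.5 / 0.5 = 137.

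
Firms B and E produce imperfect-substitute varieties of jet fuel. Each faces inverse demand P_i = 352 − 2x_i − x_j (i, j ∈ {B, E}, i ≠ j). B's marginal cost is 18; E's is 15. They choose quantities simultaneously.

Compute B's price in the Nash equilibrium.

Firm B's profit: π = x_B(352 − 2x_B − x_E) − 18x_B.
∂π/∂x_B = 334 − 4x_B − x_E = 0 ⇒ x_B = 83.5 − 0.25x_E.
Similarly x_E = 84.25 − 0.25x_B.
Plugging x_E into B's best response: x_B = 83.5 − 0.25(84.25 − 0.25x_B) ⇒ 0.9375x_B = 62.4375, so x_B = 66.6.
Then x_E = 84.25 − 0.25·66.6 = 67.6.
P_B = 352 − 2·66.6 − 67.6 = 151.2.

151.2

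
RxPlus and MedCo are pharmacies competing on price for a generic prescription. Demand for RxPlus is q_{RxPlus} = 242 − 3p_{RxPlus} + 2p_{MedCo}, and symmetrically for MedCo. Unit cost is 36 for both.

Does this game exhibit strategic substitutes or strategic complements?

strategic complements

RxPlus's profit: π = (p_{RxPlus} − 36)(242 − 3p_{RxPlus} + 2p_{MedCo}).
∂π/∂p_{RxPlus} = 350 − 6p_{RxPlus} + 2p_{MedCo} = 0 ⇒ p_{RxPlus} = 175/3 + (1/3)p_{MedCo}.
The best-response slope dp_{RxPlus}/dp_{MedCo} = 1/3 > 0: the reaction function is upward-sloping, so the choices are strategic complements.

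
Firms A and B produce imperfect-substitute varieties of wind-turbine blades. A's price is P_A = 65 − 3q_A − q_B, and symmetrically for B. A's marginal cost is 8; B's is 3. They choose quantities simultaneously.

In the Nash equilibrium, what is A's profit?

Firm A's profit: π = q_A(65 − 3q_A − q_B) − 8q_A.
∂π/∂q_A = 57 − 6q_A − q_B = 0 ⇒ q_A = 9.5 − (1/6)q_B.
Similarly q_B = 31/3 − (1/6)q_A.
Substituting the second reaction function into the first: q_A = 9.5 − (1/6)(31/3 − (1/6)q_A), which gives (35/36)q_A = 70/9 ⇒ q_A = 8.
Then q_B = 31/3 − (1/6)·8 = 9.
P_A = 65 − 3·8 − 9 = 32.
Profit = (32 − 8)·8 = 192.

192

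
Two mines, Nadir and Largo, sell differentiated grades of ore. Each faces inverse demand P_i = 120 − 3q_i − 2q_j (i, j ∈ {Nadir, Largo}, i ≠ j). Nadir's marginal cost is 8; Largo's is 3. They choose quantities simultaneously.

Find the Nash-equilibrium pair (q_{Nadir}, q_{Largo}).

Mine Nadir's profit: π = q_{Nadir}(120 − 3q_{Nadir} − 2q_{Largo}) − 8q_{Nadir}.
∂π/∂q_{Nadir} = 112 − 6q_{Nadir} − 2q_{Largo} = 0 ⇒ q_{Nadir} = 56/3 − (1/3)q_{Largo}.
Similarly q_{Largo} = 19.5 − (1/3)q_{Nadir}.
Plugging q_{Largo} into Nadir's best response: q_{Nadir} = 56/3 − (1/3)(19.5 − (1/3)q_{Nadir}) ⇒ (8/9)q_{Nadir} = 73/6, so q_{Nadir} = 13.6875.
Then q_{Largo} = 19.5 − (1/3)·13.6875 = 14.9375.

13.6875, 14.9375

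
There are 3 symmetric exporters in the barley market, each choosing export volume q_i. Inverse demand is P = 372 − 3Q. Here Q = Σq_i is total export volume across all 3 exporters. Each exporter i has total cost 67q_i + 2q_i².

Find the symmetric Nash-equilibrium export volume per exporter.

19.0625

A representative exporter's profit is π_i = q_i(372 − 3Q) − 67q_i − 2q_i², with Q = q_i + Σ_{j≠i} q_j.
First-order condition: 305 − 10q_i − 3Σ_{j≠i} q_j = 0.
Imposing symmetry (q_j = q for all j) turns Σ_{j≠i} q_j into 2q, so 305 = 16q and q = 19.0625.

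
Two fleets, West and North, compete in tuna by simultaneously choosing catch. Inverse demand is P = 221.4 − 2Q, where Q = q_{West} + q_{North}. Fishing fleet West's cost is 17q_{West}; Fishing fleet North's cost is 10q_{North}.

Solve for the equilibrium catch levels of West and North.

Fishing fleet West's profit: π = q_{West}(221.4 − 2(q_{West} + q_{North})) − 17q_{West}.
∂π/∂q_{West} = 204.4 − 4q_{West} − 2q_{North} = 0, so q_{West} = 51.1 − 0.5q_{North}.
By the same steps for North: q_{North} = 52.85 − 0.5q_{West}.
Plugging q_{North} into West's best response: q_{West} = 51.1 − 0.5(52.85 − 0.5q_{West}) ⇒ 0.75q_{West} = 24.675, so q_{West} = 32.9.
Then q_{North} = 52.85 − 0.5·32.9 = 36.4.

32.9, 36.4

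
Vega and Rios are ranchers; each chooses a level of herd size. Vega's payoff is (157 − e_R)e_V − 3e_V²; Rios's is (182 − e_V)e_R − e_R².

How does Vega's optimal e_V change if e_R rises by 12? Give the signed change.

Expanding Vega's payoff: 157e_V − e_Re_V − 3e_V².
∂π/∂e_V = 157 − e_R − 6e_V = 0, so e_V = 157/6 − (1/6)e_R.
The reaction-function slope is −1/6, so a 12-unit rise in e_R moves e_V by −1/6 × 12 = −2. Vega's best response falls — the actions are strategic substitutes.

-2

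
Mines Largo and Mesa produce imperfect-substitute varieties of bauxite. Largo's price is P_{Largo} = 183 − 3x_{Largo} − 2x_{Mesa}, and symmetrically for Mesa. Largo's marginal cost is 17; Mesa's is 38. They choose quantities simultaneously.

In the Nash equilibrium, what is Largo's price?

83.1875

Mine Largo's profit: π = x_{Largo}(183 − 3x_{Largo} − 2x_{Mesa}) − 17x_{Largo}.
∂π/∂x_{Largo} = 166 − 6x_{Largo} − 2x_{Mesa} = 0 ⇒ x_{Largo} = 83/3 − (1/3)x_{Mesa}.
Similarly x_{Mesa} = 145/6 − (1/3)x_{Largo}.
Solving the two reaction functions simultaneously: (1 − (−1/3)(−1/3))x_{Largo} = 83/3 − (1/3)·(145/6), so (8/9)x_{Largo} = 353/18 and x_{Largo} = 22.0625.
Then x_{Mesa} = 145/6 − (1/3)·22.0625 = 16.8125.
P_{Largo} = 183 − 3·22.0625 − 2·16.8125 = 83.1875.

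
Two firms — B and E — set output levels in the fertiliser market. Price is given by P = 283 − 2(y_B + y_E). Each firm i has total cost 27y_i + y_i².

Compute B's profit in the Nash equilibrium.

Firm B's profit: π = y_B(283 − 2(y_B + y_E)) − 27y_B − y_B².
∂π/∂y_B = 256 − 6y_B − 2y_E = 0, so y_B = 128/3 − (1/3)y_E.
Setting y_B = y_E in the reaction function: y_B = 128/3 − (1/3)y_B, so y_B = (128/3) / (4/3) = 32.
Price P = 283 − 2·64 = 155.
B's profit: (155 − 27)·32 − (32)² = 3072.

3072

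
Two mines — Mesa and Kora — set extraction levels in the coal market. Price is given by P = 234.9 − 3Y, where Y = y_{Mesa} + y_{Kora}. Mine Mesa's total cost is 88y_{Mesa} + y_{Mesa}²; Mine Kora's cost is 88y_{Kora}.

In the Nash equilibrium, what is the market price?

Mine Mesa's profit: π = y_{Mesa}(234.9 − 3(y_{Mesa} + y_{Kora})) − 88y_{Mesa} − y_{Mesa}².
∂π/∂y_{Mesa} = 146.9 − 8y_{Mesa} − 3y_{Kora} = 0, so y_{Mesa} = 18.3625 − 0.375y_{Kora}.
For Kora: ∂π/∂y_{Kora} = 146.9 − 6y_{Kora} − 3y_{Mesa} = 0 ⇒ y_{Kora} = 1469/60 − 0.5y_{Mesa}.
Substituting the second reaction function into the first: y_{Mesa} = 18.3625 − 0.375(1469/60 − 0.5y_{Mesa}), which gives 0.8125y_{Mesa} = 1469/160 ⇒ y_{Mesa} = 11.3.
Then y_{Kora} = 1469/60 − 0.5·11.3 = 113/6.
Equilibrium price: P = 234.9 − 3·(452/15) = 144.5.

144.5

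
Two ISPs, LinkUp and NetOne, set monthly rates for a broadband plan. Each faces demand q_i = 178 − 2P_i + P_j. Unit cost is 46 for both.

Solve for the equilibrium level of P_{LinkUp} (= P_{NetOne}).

90

LinkUp's profit: π = (P_{LinkUp} − 46)(178 − 2P_{LinkUp} + P_{NetOne}).
∂π/∂P_{LinkUp} = 270 − 4P_{LinkUp} + P_{NetOne} = 0 ⇒ P_{LinkUp} = 67.5 + 0.25P_{NetOne}.
The game is symmetric, so in equilibrium P_{NetOne} = P_{LinkUp}: the reaction function gives 0.75P_{LinkUp} = 67.5, hence P_{LinkUp} = 90.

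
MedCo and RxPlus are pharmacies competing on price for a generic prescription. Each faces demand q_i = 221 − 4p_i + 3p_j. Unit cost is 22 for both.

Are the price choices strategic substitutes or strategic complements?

strategic complements

MedCo's profit: π = (p_{MedCo} − 22)(221 − 4p_{MedCo} + 3p_{RxPlus}).
∂π/∂p_{MedCo} = 309 − 8p_{MedCo} + 3p_{RxPlus} = 0 ⇒ p_{MedCo} = 38.625 + 0.375p_{RxPlus}.
The best-response slope dp_{MedCo}/dp_{RxPlus} = 0.375 > 0: the reaction function is upward-sloping, so the choices are strategic complements.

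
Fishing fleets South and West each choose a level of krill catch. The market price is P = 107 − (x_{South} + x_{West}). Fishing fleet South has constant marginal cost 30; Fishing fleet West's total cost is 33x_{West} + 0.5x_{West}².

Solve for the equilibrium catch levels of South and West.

Fishing fleet South's profit: π = x_{South}(107 − (x_{South} + x_{West})) − 30x_{South}.
∂π/∂x_{South} = 77 − 2x_{South} − x_{West} = 0, so x_{South} = 38.5 − 0.5x_{West}.
For West: ∂π/∂x_{West} = 74 − 3x_{West} − x_{South} = 0 ⇒ x_{West} = 74/3 − (1/3)x_{South}.
Solving the two reaction functions simultaneously: (1 − (−0.5)(−1/3))x_{South} = 38.5 − 0.5·(74/3), so (5/6)x_{South} = 157/6 and x_{South} = 31.4.
Then x_{West} = 74/3 − (1/3)·31.4 = 14.2.

31.4, 14.2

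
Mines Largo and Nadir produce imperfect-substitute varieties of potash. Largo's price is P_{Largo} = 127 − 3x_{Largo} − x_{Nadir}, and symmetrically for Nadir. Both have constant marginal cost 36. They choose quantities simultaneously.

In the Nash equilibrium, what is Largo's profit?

507

Mine Largo's profit: π = x_{Largo}(127 − 3x_{Largo} − x_{Nadir}) − 36x_{Largo}.
∂π/∂x_{Largo} = 91 − 6x_{Largo} − x_{Nadir} = 0 ⇒ x_{Largo} = 91/6 − (1/6)x_{Nadir}.
The game is symmetric, so in equilibrium x_{Nadir} = x_{Largo}: the reaction function gives (7/6)x_{Largo} = 91/6, hence x_{Largo} = 13.
P_{Largo} = 127 − 3·13 − 13 = 75.
Profit = (75 − 36)·13 = 507.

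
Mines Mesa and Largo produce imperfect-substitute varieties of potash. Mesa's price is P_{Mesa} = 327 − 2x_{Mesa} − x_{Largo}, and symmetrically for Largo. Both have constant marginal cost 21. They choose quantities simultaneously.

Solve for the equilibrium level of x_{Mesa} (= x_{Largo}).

61.2

Mine Mesa's profit: π = x_{Mesa}(327 − 2x_{Mesa} − x_{Largo}) − 21x_{Mesa}.
∂π/∂x_{Mesa} = 306 − 4x_{Mesa} − x_{Largo} = 0 ⇒ x_{Mesa} = 76.5 − 0.25x_{Largo}.
The game is symmetric, so in equilibrium x_{Largo} = x_{Mesa}: the reaction function gives 1.25x_{Mesa} = 76.5, hence x_{Mesa} = 61.2.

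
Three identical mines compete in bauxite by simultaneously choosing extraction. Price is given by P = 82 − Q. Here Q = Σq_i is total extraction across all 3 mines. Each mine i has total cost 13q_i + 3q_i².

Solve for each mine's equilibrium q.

6.9

A representative mine's profit is π_i = q_i(82 − Q) − 13q_i − 3q_i², with Q = q_i + Σ_{j≠i} q_j.
First-order condition: 69 − 8q_i − Σ_{j≠i} q_j = 0.
In a symmetric equilibrium every mine chooses the same q, so Σ_{j≠i} q_j = 2q. The condition becomes 69 − 10q = 0, giving q = 69/10 = 6.9.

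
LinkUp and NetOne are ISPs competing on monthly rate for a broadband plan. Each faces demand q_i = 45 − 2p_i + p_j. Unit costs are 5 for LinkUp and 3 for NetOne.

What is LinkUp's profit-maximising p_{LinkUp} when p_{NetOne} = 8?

15.75

LinkUp's profit: π = (p_{LinkUp} − 5)(45 − 2p_{LinkUp} + p_{NetOne}).
∂π/∂p_{LinkUp} = 55 − 4p_{LinkUp} + p_{NetOne} = 0 ⇒ p_{LinkUp} = 13.75 + 0.25p_{NetOne}.
At p_{NetOne} = 8: p_{LinkUp} = 13.75 + 0.25·8 = 15.75.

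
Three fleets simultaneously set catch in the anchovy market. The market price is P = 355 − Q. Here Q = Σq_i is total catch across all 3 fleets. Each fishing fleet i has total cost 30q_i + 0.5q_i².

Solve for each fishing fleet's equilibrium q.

65

A representative fishing fleet's profit is π_i = q_i(355 − Q) − 30q_i − 0.5q_i², with Q = q_i + Σ_{j≠i} q_j.
First-order condition: 325 − 3q_i − Σ_{j≠i} q_j = 0.
In a symmetric equilibrium every fishing fleet chooses the same q, so Σ_{j≠i} q_j = 2q. The condition becomes 325 − 5q = 0, giving q = 325/5 = 65.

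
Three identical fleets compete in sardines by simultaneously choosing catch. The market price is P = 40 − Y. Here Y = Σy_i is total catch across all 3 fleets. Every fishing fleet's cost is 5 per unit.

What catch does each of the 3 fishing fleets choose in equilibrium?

8.75

A representative fishing fleet's profit is π_i = y_i(40 − Y) − 5y_i, with Y = y_i + Σ_{j≠i} y_j.
First-order condition: 35 − 2y_i − Σ_{j≠i} y_j = 0.
In a symmetric equilibrium every fishing fleet chooses the same y, so Σ_{j≠i} y_j = 2y. The condition becomes 35 − 4y = 0, giving y = 35/4 = 8.75.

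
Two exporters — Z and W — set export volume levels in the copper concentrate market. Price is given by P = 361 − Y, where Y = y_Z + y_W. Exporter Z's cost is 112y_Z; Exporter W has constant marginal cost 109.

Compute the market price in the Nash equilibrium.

Exporter Z's profit: π = y_Z(361 − (y_Z + y_W)) − 112y_Z.
∂π/∂y_Z = 249 − 2y_Z − y_W = 0, so y_Z = 124.5 − 0.5y_W.
By the same steps for W: y_W = 126 − 0.5y_Z.
Substituting the second reaction function into the first: y_Z = 124.5 − 0.5(126 − 0.5y_Z), which gives 0.75y_Z = 61.5 ⇒ y_Z = 82.
Then y_W = 126 − 0.5·82 = 85.
Equilibrium price: P = 361 − 167 = 194.

194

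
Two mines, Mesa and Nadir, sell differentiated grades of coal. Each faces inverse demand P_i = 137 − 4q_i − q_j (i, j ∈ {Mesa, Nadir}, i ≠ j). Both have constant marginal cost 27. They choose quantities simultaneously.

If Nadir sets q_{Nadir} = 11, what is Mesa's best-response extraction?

12.375

Mine Mesa's profit: π = q_{Mesa}(137 − 4q_{Mesa} − q_{Nadir}) − 27q_{Mesa}.
∂π/∂q_{Mesa} = 110 − 8q_{Mesa} − q_{Nadir} = 0 ⇒ q_{Mesa} = 13.75 − 0.125q_{Nadir}.
At q_{Nadir} = 11: q_{Mesa} = 13.75 − 0.125·11 = 12.375.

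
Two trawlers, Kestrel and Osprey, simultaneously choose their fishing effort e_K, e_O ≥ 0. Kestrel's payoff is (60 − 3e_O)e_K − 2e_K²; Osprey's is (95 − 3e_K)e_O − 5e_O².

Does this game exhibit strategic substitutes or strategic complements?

Expanding Kestrel's payoff: 60e_K − 3e_Oe_K − 2e_K².
∂π/∂e_K = 60 − 3e_O − 4e_K = 0, so e_K = 15 − 0.75e_O.
The best-response slope de_K/de_O = −0.75 < 0: the reaction function is downward-sloping, so the choices are strategic substitutes.

strategic substitutes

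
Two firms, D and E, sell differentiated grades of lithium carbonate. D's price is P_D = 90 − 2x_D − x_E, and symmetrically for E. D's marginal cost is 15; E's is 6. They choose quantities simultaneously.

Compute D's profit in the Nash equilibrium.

Firm D's profit: π = x_D(90 − 2x_D − x_E) − 15x_D.
∂π/∂x_D = 75 − 4x_D − x_E = 0 ⇒ x_D = 18.75 − 0.25x_E.
Similarly x_E = 21 − 0.25x_D.
Plugging x_E into D's best response: x_D = 18.75 − 0.25(21 − 0.25x_D) ⇒ 0.9375x_D = 13.5, so x_D = 14.4.
Then x_E = 21 − 0.25·14.4 = 17.4.
P_D = 90 − 2·14.4 − 17.4 = 43.8.
Profit = (43.8 − 15)·14.4 = 414.72.

414.72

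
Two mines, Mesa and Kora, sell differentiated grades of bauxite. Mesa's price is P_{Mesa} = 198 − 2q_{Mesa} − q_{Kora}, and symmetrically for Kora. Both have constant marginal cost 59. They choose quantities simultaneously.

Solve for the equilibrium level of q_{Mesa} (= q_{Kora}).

27.8

Mine Mesa's profit: π = q_{Mesa}(198 − 2q_{Mesa} − q_{Kora}) − 59q_{Mesa}.
∂π/∂q_{Mesa} = 139 − 4q_{Mesa} − q_{Kora} = 0 ⇒ q_{Mesa} = 34.75 − 0.25q_{Kora}.
Setting q_{Mesa} = q_{Kora} in the reaction function: q_{Mesa} = 34.75 − 0.25q_{Mesa}, so q_{Mesa} = 34.75 / 1.25 = 27.8.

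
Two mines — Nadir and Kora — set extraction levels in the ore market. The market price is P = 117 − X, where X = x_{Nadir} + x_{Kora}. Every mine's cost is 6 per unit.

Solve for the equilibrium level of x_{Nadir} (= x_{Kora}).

Mine Nadir's profit: π = x_{Nadir}(117 − (x_{Nadir} + x_{Kora})) − 6x_{Nadir}.
∂π/∂x_{Nadir} = 111 − 2x_{Nadir} − x_{Kora} = 0, so x_{Nadir} = 55.5 − 0.5x_{Kora}.
Setting x_{Nadir} = x_{Kora} in the reaction function: x_{Nadir} = 55.5 − 0.5x_{Nadir}, so x_{Nadir} = 55.5 / 1.5 = 37.

37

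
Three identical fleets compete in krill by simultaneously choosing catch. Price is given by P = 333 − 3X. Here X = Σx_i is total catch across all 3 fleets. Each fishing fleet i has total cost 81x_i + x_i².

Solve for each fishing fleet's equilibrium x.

18

A representative fishing fleet's profit is π_i = x_i(333 − 3X) − 81x_i − x_i², with X = x_i + Σ_{j≠i} x_j.
First-order condition: 252 − 8x_i − 3Σ_{j≠i} x_j = 0.
In a symmetric equilibrium every fishing fleet chooses the same x, so Σ_{j≠i} x_j = 2x. The condition becomes 252 − 14x = 0, giving x = 252/14 = 18.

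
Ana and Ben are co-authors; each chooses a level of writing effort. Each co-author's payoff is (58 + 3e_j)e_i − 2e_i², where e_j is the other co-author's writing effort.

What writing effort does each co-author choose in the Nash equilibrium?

Ana's payoff is (58 + 3e_B)e_A − 2e_A².
∂π/∂e_A = 58 + 3e_B − 4e_A = 0, so e_A = 14.5 + 0.75e_B.
The game is symmetric, so in equilibrium e_B = e_A: the reaction function gives 0.25e_A = 14.5, hence e_A = 58.

58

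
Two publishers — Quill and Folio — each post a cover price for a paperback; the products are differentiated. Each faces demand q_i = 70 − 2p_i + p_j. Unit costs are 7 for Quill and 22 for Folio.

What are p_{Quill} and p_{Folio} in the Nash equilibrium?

Quill's profit: π = (p_{Quill} − 7)(70 − 2p_{Quill} + p_{Folio}).
∂π/∂p_{Quill} = 84 − 4p_{Quill} + p_{Folio} = 0 ⇒ p_{Quill} = 21 + 0.25p_{Folio}.
Similarly p_{Folio} = 28.5 + 0.25p_{Quill}.
Solving the two reaction functions simultaneously: (1 − (0.25)(0.25))p_{Quill} = 21 + 0.25·28.5, so 0.9375p_{Quill} = 28.125 and p_{Quill} = 30.
Then p_{Folio} = 28.5 + 0.25·30 = 36.

30, 36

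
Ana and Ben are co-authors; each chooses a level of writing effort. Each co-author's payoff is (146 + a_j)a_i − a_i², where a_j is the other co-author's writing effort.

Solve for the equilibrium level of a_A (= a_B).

146

Ana's payoff is (146 + a_B)a_A − a_A².
∂π/∂a_A = 146 + a_B − 2a_A = 0, so a_A = 73 + 0.5a_B.
Setting a_A = a_B in the reaction function: a_A = 73 + 0.5a_A, so a_A = 73 / 0.5 = 146.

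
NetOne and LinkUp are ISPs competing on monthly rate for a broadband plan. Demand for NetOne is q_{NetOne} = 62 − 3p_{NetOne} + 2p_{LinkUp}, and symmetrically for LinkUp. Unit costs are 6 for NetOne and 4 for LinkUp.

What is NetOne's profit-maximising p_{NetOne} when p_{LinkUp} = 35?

25

NetOne's profit: π = (p_{NetOne} − 6)(62 − 3p_{NetOne} + 2p_{LinkUp}).
∂π/∂p_{NetOne} = 80 − 6p_{NetOne} + 2p_{LinkUp} = 0 ⇒ p_{NetOne} = 40/3 + (1/3)p_{LinkUp}.
At p_{LinkUp} = 35: p_{NetOne} = 40/3 + (1/3)·35 = 25.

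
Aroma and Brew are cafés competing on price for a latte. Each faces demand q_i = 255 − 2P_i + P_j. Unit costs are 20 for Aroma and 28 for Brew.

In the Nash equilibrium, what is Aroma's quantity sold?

Aroma's profit: π = (P_{Aroma} − 20)(255 − 2P_{Aroma} + P_{Brew}).
∂π/∂P_{Aroma} = 295 − 4P_{Aroma} + P_{Brew} = 0 ⇒ P_{Aroma} = 73.75 + 0.25P_{Brew}.
Similarly P_{Brew} = 77.75 + 0.25P_{Aroma}.
Solving the two reaction functions simultaneously: (1 − (0.25)(0.25))P_{Aroma} = 73.75 + 0.25·77.75, so 0.9375P_{Aroma} = 93.1875 and P_{Aroma} = 99.4.
Then P_{Brew} = 77.75 + 0.25·99.4 = 102.6.
q_{Aroma} = 255 − 2·99.4 + 102.6 = 158.8.

158.8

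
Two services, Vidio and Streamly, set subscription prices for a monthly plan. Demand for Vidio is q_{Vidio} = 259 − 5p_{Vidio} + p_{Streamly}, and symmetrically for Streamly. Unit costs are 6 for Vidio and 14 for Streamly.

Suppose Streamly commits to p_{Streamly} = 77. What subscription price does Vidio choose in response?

36.6

Vidio's profit: π = (p_{Vidio} − 6)(259 − 5p_{Vidio} + p_{Streamly}).
∂π/∂p_{Vidio} = 289 − 10p_{Vidio} + p_{Streamly} = 0 ⇒ p_{Vidio} = 28.9 + 0.1p_{Streamly}.
At p_{Streamly} = 77: p_{Vidio} = 28.9 + 0.1·77 = 36.6.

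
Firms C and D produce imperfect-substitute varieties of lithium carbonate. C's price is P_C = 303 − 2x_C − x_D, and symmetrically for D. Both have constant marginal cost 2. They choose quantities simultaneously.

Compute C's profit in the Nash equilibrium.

7248.08

Firm C's profit: π = x_C(303 − 2x_C − x_D) − 2x_C.
∂π/∂x_C = 301 − 4x_C − x_D = 0 ⇒ x_C = 75.25 − 0.25x_D.
By symmetry x_D = x_C; substituting into the reaction function, 1.25x_C = 75.25 and x_C = 60.2.
P_C = 303 − 2·60.2 − 60.2 = 122.4.
Profit = (122.4 − 2)·60.2 = 7248.08.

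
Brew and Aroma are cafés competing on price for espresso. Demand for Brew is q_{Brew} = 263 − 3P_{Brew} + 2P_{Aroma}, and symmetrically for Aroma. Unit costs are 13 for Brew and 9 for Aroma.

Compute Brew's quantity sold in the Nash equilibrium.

185.25

Brew's profit: π = (P_{Brew} − 13)(263 − 3P_{Brew} + 2P_{Aroma}).
∂π/∂P_{Brew} = 302 − 6P_{Brew} + 2P_{Aroma} = 0 ⇒ P_{Brew} = 151/3 + (1/3)P_{Aroma}.
Similarly P_{Aroma} = 145/3 + (1/3)P_{Brew}.
Solving the two reaction functions simultaneously: (1 − (1/3)(1/3))P_{Brew} = 151/3 + (1/3)·(145/3), so (8/9)P_{Brew} = 598/9 and P_{Brew} = 74.75.
Then P_{Aroma} = 145/3 + (1/3)·74.75 = 73.25.
q_{Brew} = 263 − 3·74.75 + 2·73.25 = 185.25.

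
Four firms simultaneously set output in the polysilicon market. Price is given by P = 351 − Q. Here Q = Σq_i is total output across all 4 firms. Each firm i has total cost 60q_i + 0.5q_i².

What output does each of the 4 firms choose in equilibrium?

48.5

A representative firm's profit is π_i = q_i(351 − Q) − 60q_i − 0.5q_i², with Q = q_i + Σ_{j≠i} q_j.
First-order condition: 291 − 3q_i − Σ_{j≠i} q_j = 0.
With identical firms, set every q_j = q: then 291 − 3q − 3q = 0, i.e. q = 291/6 = 48.5.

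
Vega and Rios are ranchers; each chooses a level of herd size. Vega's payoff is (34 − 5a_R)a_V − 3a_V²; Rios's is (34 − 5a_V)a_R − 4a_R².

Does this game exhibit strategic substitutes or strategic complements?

Expanding Vega's payoff: 34a_V − 5a_Ra_V − 3a_V².
∂π/∂a_V = 34 − 5a_R − 6a_V = 0, so a_V = 17/3 − (5/6)a_R.
The best-response slope da_V/da_R = −5/6 < 0: the reaction function is downward-sloping, so the choices are strategic substitutes.

strategic substitutes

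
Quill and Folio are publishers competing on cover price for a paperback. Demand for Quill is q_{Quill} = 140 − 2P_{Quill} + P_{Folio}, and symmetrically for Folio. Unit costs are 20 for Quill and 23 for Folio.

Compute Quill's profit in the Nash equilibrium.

3264.32

Quill's profit: π = (P_{Quill} − 20)(140 − 2P_{Quill} + P_{Folio}).
∂π/∂P_{Quill} = 180 − 4P_{Quill} + P_{Folio} = 0 ⇒ P_{Quill} = 45 + 0.25P_{Folio}.
Similarly P_{Folio} = 46.5 + 0.25P_{Quill}.
Solving the two reaction functions simultaneously: (1 − (0.25)(0.25))P_{Quill} = 45 + 0.25·46.5, so 0.9375P_{Quill} = 56.625 and P_{Quill} = 60.4.
Then P_{Folio} = 46.5 + 0.25·60.4 = 61.6.
q_{Quill} = 140 − 2·60.4 + 61.6 = 80.8.
Profit = (60.4 − 20)·80.8 = 3264.32.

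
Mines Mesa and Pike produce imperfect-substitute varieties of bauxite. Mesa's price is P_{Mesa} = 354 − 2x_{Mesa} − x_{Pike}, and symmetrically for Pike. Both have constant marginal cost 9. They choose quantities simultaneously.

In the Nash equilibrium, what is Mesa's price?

Mine Mesa's profit: π = x_{Mesa}(354 − 2x_{Mesa} − x_{Pike}) − 9x_{Mesa}.
∂π/∂x_{Mesa} = 345 − 4x_{Mesa} − x_{Pike} = 0 ⇒ x_{Mesa} = 86.25 − 0.25x_{Pike}.
The game is symmetric, so in equilibrium x_{Pike} = x_{Mesa}: the reaction function gives 1.25x_{Mesa} = 86.25, hence x_{Mesa} = 69.
P_{Mesa} = 354 − 2·69 − 69 = 147.

147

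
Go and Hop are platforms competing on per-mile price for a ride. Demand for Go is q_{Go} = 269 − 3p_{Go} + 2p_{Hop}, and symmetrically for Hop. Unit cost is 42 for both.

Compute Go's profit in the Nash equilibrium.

Go's profit: π = (p_{Go} − 42)(269 − 3p_{Go} + 2p_{Hop}).
∂π/∂p_{Go} = 395 − 6p_{Go} + 2p_{Hop} = 0 ⇒ p_{Go} = 395/6 + (1/3)p_{Hop}.
By symmetry p_{Hop} = p_{Go}; substituting into the reaction function, (2/3)p_{Go} = 395/6 and p_{Go} = 98.75.
q_{Go} = 269 − 3·98.75 + 2·98.75 = 170.25.
Profit = (98.75 − 42)·170.25 = 9661.6875.

9661.6875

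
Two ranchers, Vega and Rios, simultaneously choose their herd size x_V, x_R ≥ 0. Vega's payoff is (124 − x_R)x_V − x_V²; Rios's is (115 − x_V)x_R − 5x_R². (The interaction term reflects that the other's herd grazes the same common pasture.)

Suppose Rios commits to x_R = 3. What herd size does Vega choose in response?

Expanding Vega's payoff: 124x_V − x_Rx_V − x_V².
∂π/∂x_V = 124 − x_R − 2x_V = 0, so x_V = 62 − 0.5x_R.
At x_R = 3: x_V = 62 − 0.5·3 = 60.5.

60.5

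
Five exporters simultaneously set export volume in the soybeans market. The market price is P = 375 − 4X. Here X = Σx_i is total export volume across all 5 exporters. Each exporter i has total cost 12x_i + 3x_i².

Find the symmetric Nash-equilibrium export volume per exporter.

A representative exporter's profit is π_i = x_i(375 − 4X) − 12x_i − 3x_i², with X = x_i + Σ_{j≠i} x_j.
First-order condition: 363 − 14x_i − 4Σ_{j≠i} x_j = 0.
Imposing symmetry (x_j = x for all j) turns Σ_{j≠i} x_j into 4x, so 363 = 30x and x = 12.1.

12.1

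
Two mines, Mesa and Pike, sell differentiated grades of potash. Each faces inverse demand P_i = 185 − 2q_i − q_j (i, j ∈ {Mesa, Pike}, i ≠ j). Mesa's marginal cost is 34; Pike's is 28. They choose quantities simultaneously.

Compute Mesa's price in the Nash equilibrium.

93.6

Mine Mesa's profit: π = q_{Mesa}(185 − 2q_{Mesa} − q_{Pike}) − 34q_{Mesa}.
∂π/∂q_{Mesa} = 151 − 4q_{Mesa} − q_{Pike} = 0 ⇒ q_{Mesa} = 37.75 − 0.25q_{Pike}.
Similarly q_{Pike} = 39.25 − 0.25q_{Mesa}.
Solving the two reaction functions simultaneously: (1 − (−0.25)(−0.25))q_{Mesa} = 37.75 − 0.25·39.25, so 0.9375q_{Mesa} = 27.9375 and q_{Mesa} = 29.8.
Then q_{Pike} = 39.25 − 0.25·29.8 = 31.8.
P_{Mesa} = 185 − 2·29.8 − 31.8 = 93.6.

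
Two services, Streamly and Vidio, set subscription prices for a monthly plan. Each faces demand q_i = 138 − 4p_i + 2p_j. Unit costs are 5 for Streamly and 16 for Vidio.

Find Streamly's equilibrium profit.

2079.36

Streamly's profit: π = (p_{Streamly} − 5)(138 − 4p_{Streamly} + 2p_{Vidio}).
∂π/∂p_{Streamly} = 158 − 8p_{Streamly} + 2p_{Vidio} = 0 ⇒ p_{Streamly} = 19.75 + 0.25p_{Vidio}.
Similarly p_{Vidio} = 25.25 + 0.25p_{Streamly}.
Solving the two reaction functions simultaneously: (1 − (0.25)(0.25))p_{Streamly} = 19.75 + 0.25·25.25, so 0.9375p_{Streamly} = 26.0625 and p_{Streamly} = 27.8.
Then p_{Vidio} = 25.25 + 0.25·27.8 = 32.2.
q_{Streamly} = 138 − 4·27.8 + 2·32.2 = 91.2.
Profit = (27.8 − 5)·91.2 = 2079.36.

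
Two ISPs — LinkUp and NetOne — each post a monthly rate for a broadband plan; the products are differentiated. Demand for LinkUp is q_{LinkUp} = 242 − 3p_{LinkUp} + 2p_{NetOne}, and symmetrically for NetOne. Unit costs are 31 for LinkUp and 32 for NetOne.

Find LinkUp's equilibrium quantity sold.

158.8125

LinkUp's profit: π = (p_{LinkUp} − 31)(242 − 3p_{LinkUp} + 2p_{NetOne}).
∂π/∂p_{LinkUp} = 335 − 6p_{LinkUp} + 2p_{NetOne} = 0 ⇒ p_{LinkUp} = 335/6 + (1/3)p_{NetOne}.
Similarly p_{NetOne} = 169/3 + (1/3)p_{LinkUp}.
Solving the two reaction functions simultaneously: (1 − (1/3)(1/3))p_{LinkUp} = 335/6 + (1/3)·(169/3), so (8/9)p_{LinkUp} = 1343/18 and p_{LinkUp} = 83.9375.
Then p_{NetOne} = 169/3 + (1/3)·83.9375 = 84.3125.
q_{LinkUp} = 242 − 3·83.9375 + 2·84.3125 = 158.8125.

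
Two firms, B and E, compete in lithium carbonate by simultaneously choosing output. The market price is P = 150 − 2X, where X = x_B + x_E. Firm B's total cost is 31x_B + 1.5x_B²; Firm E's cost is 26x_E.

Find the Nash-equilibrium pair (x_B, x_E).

Firm B's profit: π = x_B(150 − 2(x_B + x_E)) − 31x_B − 1.5x_B².
∂π/∂x_B = 119 − 7x_B − 2x_E = 0, so x_B = 17 − (2/7)x_E.
For E: ∂π/∂x_E = 124 − 4x_E − 2x_B = 0 ⇒ x_E = 31 − 0.5x_B.
Solving the two reaction functions simultaneously: (1 − (−2/7)(−0.5))x_B = 17 − (2/7)·31, so (6/7)x_B = 57/7 and x_B = 9.5.
Then x_E = 31 − 0.5·9.5 = 26.25.

9.5, 26.25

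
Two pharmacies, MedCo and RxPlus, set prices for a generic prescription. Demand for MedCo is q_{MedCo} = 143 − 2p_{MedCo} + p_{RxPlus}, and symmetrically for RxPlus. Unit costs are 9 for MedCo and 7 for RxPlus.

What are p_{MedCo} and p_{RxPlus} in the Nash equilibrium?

MedCo's profit: π = (p_{MedCo} − 9)(143 − 2p_{MedCo} + p_{RxPlus}).
∂π/∂p_{MedCo} = 161 − 4p_{MedCo} + p_{RxPlus} = 0 ⇒ p_{MedCo} = 40.25 + 0.25p_{RxPlus}.
Similarly p_{RxPlus} = 39.25 + 0.25p_{MedCo}.
Substituting the second reaction function into the first: p_{MedCo} = 40.25 + 0.25(39.25 + 0.25p_{MedCo}), which gives 0.9375p_{MedCo} = 50.0625 ⇒ p_{MedCo} = 53.4.
Then p_{RxPlus} = 39.25 + 0.25·53.4 = 52.6.

53.4, 52.6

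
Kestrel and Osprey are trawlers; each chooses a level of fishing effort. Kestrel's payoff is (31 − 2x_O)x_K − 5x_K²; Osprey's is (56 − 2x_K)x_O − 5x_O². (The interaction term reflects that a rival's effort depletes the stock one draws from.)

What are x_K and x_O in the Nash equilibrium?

2.0625, 5.1875

Expanding Kestrel's payoff: 31x_K − 2x_Ox_K − 5x_K².
∂π/∂x_K = 31 − 2x_O − 10x_K = 0, so x_K = 3.1 − 0.2x_O.
Likewise for Osprey: x_O = 5.6 − 0.2x_K.
Substituting the second reaction function into the first: x_K = 3.1 − 0.2(5.6 − 0.2x_K), which gives 0.96x_K = 1.98 ⇒ x_K = 2.0625.
Then x_O = 5.6 − 0.2·2.0625 = 5.1875.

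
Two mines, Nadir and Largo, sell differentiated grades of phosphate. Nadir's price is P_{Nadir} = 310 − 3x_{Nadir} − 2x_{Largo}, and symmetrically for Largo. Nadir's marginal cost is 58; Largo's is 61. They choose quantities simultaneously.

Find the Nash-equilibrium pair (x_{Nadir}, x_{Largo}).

31.6875, 30.9375

Mine Nadir's profit: π = x_{Nadir}(310 − 3x_{Nadir} − 2x_{Largo}) − 58x_{Nadir}.
∂π/∂x_{Nadir} = 252 − 6x_{Nadir} − 2x_{Largo} = 0 ⇒ x_{Nadir} = 42 − (1/3)x_{Largo}.
Similarly x_{Largo} = 41.5 − (1/3)x_{Nadir}.
Substituting the second reaction function into the first: x_{Nadir} = 42 − (1/3)(41.5 − (1/3)x_{Nadir}), which gives (8/9)x_{Nadir} = 169/6 ⇒ x_{Nadir} = 31.6875.
Then x_{Largo} = 41.5 − (1/3)·31.6875 = 30.9375.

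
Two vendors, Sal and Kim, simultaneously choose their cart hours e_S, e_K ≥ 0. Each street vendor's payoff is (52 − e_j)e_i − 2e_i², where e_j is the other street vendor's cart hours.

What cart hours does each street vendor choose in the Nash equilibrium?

10.4

Sal's payoff is (52 − e_K)e_S − 2e_S².
∂π/∂e_S = 52 − e_K − 4e_S = 0, so e_S = 13 − 0.25e_K.
The game is symmetric, so in equilibrium e_K = e_S: the reaction function gives 1.25e_S = 13, hence e_S = 10.4.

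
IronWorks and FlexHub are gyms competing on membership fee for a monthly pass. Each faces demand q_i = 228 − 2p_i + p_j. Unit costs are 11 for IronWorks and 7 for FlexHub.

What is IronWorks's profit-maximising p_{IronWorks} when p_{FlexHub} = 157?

101.75

IronWorks's profit: π = (p_{IronWorks} − 11)(228 − 2p_{IronWorks} + p_{FlexHub}).
∂π/∂p_{IronWorks} = 250 − 4p_{IronWorks} + p_{FlexHub} = 0 ⇒ p_{IronWorks} = 62.5 + 0.25p_{FlexHub}.
At p_{FlexHub} = 157: p_{IronWorks} = 62.5 + 0.25·157 = 101.75.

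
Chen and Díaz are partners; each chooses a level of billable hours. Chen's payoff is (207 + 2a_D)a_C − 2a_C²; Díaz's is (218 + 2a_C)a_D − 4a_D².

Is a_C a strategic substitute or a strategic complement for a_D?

Expanding Chen's payoff: 207a_C + 2a_Da_C − 2a_C².
∂π/∂a_C = 207 + 2a_D − 4a_C = 0, so a_C = 51.75 + 0.5a_D.
The best-response slope da_C/da_D = 0.5 > 0: the reaction function is upward-sloping, so the choices are strategic complements.

strategic complements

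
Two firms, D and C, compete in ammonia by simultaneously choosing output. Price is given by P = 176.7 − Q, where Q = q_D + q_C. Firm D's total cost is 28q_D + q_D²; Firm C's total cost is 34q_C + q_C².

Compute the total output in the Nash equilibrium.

Firm D's profit: π = q_D(176.7 − (q_D + q_C)) − 28q_D − q_D².
∂π/∂q_D = 148.7 − 4q_D − q_C = 0, so q_D = 37.175 − 0.25q_C.
By the same steps for C: q_C = 35.675 − 0.25q_D.
Solving the two reaction functions simultaneously: (1 − (−0.25)(−0.25))q_D = 37.175 − 0.25·35.675, so 0.9375q_D = 4521/160 and q_D = 30.14.
Then q_C = 35.675 − 0.25·30.14 = 28.14.
Total output: 30.14 + 28.14 = 58.28.

58.28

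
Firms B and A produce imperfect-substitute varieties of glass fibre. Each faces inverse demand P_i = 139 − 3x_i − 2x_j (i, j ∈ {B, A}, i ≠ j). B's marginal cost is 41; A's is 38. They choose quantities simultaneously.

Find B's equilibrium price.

Firm B's profit: π = x_B(139 − 3x_B − 2x_A) − 41x_B.
∂π/∂x_B = 98 − 6x_B − 2x_A = 0 ⇒ x_B = 49/3 − (1/3)x_A.
Similarly x_A = 101/6 − (1/3)x_B.
Plugging x_A into B's best response: x_B = 49/3 − (1/3)(101/6 − (1/3)x_B) ⇒ (8/9)x_B = 193/18, so x_B = 12.0625.
Then x_A = 101/6 − (1/3)·12.0625 = 12.8125.
P_B = 139 − 3·12.0625 − 2·12.8125 = 77.1875.

77.1875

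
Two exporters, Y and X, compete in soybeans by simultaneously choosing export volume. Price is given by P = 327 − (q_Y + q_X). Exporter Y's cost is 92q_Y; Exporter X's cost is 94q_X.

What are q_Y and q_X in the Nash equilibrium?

79, 77

Exporter Y's profit: π = q_Y(327 − (q_Y + q_X)) − 92q_Y.
∂π/∂q_Y = 235 − 2q_Y − q_X = 0, so q_Y = 117.5 − 0.5q_X.
By the same steps for X: q_X = 116.5 − 0.5q_Y.
Plugging q_X into Y's best response: q_Y = 117.5 − 0.5(116.5 − 0.5q_Y) ⇒ 0.75q_Y = 59.25, so q_Y = 79.
Then q_X = 116.5 − 0.5·79 = 77.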